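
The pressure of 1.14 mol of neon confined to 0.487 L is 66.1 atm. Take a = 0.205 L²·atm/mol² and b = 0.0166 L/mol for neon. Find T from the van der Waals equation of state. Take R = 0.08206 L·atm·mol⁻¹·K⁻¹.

T = (P + a n²/V²)(V − nb)/(nR)
P + a n²/V² = 66.1 + (0.205)(1.14)²/(0.487)² = 67.223 atm
V − nb = 0.487 − (1.14)(0.0166) = 0.46808 L
T = (67.223)(0.46808)/((1.14)(0.08206)) = 336.4 K

T ≈ 336.4 K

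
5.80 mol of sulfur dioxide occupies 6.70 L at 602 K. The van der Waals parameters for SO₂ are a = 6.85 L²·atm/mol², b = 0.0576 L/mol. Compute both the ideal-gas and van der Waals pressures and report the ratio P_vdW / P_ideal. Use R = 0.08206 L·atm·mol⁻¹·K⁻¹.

Ideal: P_ideal = nRT/V = (5.80)(0.08206)(602)/6.70 = 42.7643 atm
vdW: P = nRT/(V − nb) − a n²/V² = 286.521/6.36592 − 230.434/44.8900 = 45.0086 − 5.13330 = 39.8753 atm
Ratio = 39.8753/42.7643 = 0.9324

P_vdW / P_ideal ≈ 0.9324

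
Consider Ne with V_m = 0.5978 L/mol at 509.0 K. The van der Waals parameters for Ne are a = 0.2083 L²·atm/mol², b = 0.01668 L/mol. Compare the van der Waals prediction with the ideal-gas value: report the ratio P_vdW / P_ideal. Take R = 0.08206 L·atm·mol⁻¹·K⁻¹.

Ideal: P_ideal = RT/V_m = (0.08206)(509.0)/0.5978 = 69.8704 atm
vdW: P = RT/(V_m − b) − a/V_m² = 41.7685/0.581120 − 0.2083/0.357365 = 71.8759 − 0.582877 = 71.2930 atm
Ratio = 71.2930/69.8704 = 1.020

P_vdW / P_ideal ≈ 1.020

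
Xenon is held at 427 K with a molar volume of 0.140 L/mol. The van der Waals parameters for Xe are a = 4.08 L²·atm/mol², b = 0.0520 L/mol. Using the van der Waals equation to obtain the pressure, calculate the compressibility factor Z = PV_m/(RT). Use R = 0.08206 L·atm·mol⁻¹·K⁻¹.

Z ≈ 0.7592

P = RT/(V_m − b) − a/V_m² = (0.08206)(427)/(0.140 − 0.0520) − 4.08/(0.140)²
  = 35.040/0.088000 − 208.16 = 398.18 − 208.16 = 190.02 atm
Z = PV_m/(RT) = (190.02)(0.140)/((0.08206)(427)) = 26.603/35.040 = 0.7592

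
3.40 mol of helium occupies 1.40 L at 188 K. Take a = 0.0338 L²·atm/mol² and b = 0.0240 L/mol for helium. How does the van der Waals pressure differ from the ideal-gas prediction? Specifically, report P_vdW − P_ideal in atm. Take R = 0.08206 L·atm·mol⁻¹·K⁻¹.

Ideal: P_ideal = nRT/V = (3.40)(0.08206)(188)/1.40 = 37.4663 atm
vdW: P = nRT/(V − nb) − a n²/V² = 52.4528/1.31840 − 0.390728/1.96000 = 39.7852 − 0.199351 = 39.5858 atm
ΔP = 39.5858 − 37.4663 = 2.120 atm

ΔP ≈ 2.120 atm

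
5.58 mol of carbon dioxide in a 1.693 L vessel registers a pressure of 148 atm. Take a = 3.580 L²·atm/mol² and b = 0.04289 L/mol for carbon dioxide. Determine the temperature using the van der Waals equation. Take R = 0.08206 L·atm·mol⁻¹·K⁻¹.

T = (P + a n²/V²)(V − nb)/(nR)
P + a n²/V² = 148 + (3.580)(5.58)²/(1.693)² = 186.89 atm
V − nb = 1.693 − (5.58)(0.04289) = 1.4537 L
T = (186.89)(1.4537)/((5.58)(0.08206)) = 593.3 K

T ≈ 593.3 K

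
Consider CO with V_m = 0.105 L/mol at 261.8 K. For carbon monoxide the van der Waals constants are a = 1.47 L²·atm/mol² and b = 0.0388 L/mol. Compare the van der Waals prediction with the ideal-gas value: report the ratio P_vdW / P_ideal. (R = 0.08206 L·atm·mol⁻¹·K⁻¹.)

P_vdW / P_ideal ≈ 0.9344

Ideal: P_ideal = RT/V_m = (0.08206)(261.8)/0.105 = 204.603 atm
vdW: P = RT/(V_m − b) − a/V_m² = 21.4833/0.0662000 − 1.47/0.0110250 = 324.521 − 133.333 = 191.188 atm
Ratio = 191.188/204.603 = 0.9344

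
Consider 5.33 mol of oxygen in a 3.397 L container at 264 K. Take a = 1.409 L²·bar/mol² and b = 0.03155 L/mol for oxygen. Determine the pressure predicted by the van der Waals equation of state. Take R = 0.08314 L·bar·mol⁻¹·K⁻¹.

P = nRT/(V − nb) − a n²/V²
nRT/(V − nb) = (5.33)(0.08314)(264)/(3.397 − 5.33×0.03155) = 116.99/3.2288 = 36.233 bar
a n²/V² = (1.409)(5.33)²/(3.397)² = 3.4688 bar
P = 36.233 − 3.4688 = 32.76 bar

P ≈ 32.76 bar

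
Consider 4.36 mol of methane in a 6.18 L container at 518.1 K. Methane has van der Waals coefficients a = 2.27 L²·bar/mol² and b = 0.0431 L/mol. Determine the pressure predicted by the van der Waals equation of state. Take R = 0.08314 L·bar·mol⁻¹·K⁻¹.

P ≈ 30.21 bar

P = nRT/(V − nb) − a n²/V²
nRT/(V − nb) = (4.36)(0.08314)(518.1)/(6.18 − 4.36×0.0431) = 187.81/5.9921 = 31.343 bar
a n²/V² = (2.27)(4.36)²/(6.18)² = 1.1299 bar
P = 31.343 − 1.1299 = 30.21 bar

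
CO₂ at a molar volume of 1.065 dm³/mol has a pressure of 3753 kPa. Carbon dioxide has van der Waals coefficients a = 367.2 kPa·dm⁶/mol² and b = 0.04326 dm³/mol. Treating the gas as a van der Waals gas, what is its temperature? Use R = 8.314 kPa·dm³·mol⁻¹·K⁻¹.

T = (P + a/V_m²)(V_m − b)/R
P + a/V_m² = 3753 + 367.2/(1.065)² = 4076.7 kPa
V_m − b = 1.065 − 0.04326 = 1.0217 dm³/mol
T = (4076.7)(1.0217)/8.314 = 501.0 K

T ≈ 501.0 K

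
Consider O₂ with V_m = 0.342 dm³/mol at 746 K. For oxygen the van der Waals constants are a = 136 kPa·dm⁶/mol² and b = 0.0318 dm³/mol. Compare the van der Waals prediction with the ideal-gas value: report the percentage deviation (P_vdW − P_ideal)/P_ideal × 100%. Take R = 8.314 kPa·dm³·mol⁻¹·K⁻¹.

Ideal: P_ideal = RT/V_m = (8.314)(746)/0.342 = 18135.2 kPa
vdW: P = RT/(V_m − b) − a/V_m² = 6202.24/0.310200 − 136/0.116964 = 19994.3 − 1162.75 = 18831.6 kPa
% deviation = (18831.6 − 18135.2)/18135.2 × 100% = 3.84%

3.84 %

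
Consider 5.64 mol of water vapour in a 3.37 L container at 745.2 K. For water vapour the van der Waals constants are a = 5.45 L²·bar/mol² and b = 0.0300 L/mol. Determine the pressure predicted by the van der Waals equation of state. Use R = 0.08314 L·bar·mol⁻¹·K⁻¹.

P ≈ 93.91 bar

P = nRT/(V − nb) − a n²/V²
nRT/(V − nb) = (5.64)(0.08314)(745.2)/(3.37 − 5.64×0.0300) = 349.43/3.2008 = 109.17 bar
a n²/V² = (5.45)(5.64)²/(3.37)² = 15.265 bar
P = 109.17 − 15.265 = 93.91 bar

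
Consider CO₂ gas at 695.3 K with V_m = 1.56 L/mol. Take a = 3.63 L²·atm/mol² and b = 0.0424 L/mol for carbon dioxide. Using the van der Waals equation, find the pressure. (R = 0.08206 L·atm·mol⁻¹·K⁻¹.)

P = RT/(V_m − b) − a/V_m²
RT/(V_m − b) = (0.08206)(695.3)/(1.56 − 0.0424) = 57.056/1.5176 = 37.596 atm
a/V_m² = 3.63/(1.56)² = 1.4916 atm
P = 37.596 − 1.4916 = 36.10 atm

P ≈ 36.10 atm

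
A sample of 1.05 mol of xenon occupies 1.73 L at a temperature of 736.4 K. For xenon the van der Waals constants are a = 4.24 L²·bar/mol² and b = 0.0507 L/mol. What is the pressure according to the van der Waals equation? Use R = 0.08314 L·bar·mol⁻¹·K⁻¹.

P = nRT/(V − nb) − a n²/V²
nRT/(V − nb) = (1.05)(0.08314)(736.4)/(1.73 − 1.05×0.0507) = 64.286/1.6768 = 38.339 bar
a n²/V² = (4.24)(1.05)²/(1.73)² = 1.5619 bar
P = 38.339 − 1.5619 = 36.78 bar

P ≈ 36.78 bar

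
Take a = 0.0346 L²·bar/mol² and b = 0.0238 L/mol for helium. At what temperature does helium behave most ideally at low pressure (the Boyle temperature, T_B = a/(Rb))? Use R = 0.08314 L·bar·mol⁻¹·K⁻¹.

T_B ≈ 17.49 K

For a van der Waals gas the second virial coefficient B₂ = b − a/(RT) vanishes at T_B = a/(Rb).
T_B = 0.0346/(0.08314×0.0238) = 0.0346/0.0019787 = 17.49 K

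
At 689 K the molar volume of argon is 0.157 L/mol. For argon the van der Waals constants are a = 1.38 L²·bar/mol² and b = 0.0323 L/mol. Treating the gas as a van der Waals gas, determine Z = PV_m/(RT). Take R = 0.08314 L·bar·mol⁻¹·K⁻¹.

Z ≈ 1.106

P = RT/(V_m − b) − a/V_m² = (0.08314)(689)/(0.157 − 0.0323) − 1.38/(0.157)²
  = 57.283/0.12470 − 55.986 = 459.37 − 55.986 = 403.38 bar
Z = PV_m/(RT) = (403.38)(0.157)/((0.08314)(689)) = 63.331/57.283 = 1.106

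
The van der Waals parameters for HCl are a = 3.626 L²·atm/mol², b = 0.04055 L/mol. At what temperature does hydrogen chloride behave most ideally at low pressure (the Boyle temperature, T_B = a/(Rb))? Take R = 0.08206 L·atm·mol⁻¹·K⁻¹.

For a van der Waals gas the second virial coefficient B₂ = b − a/(RT) vanishes at T_B = a/(Rb).
T_B = 3.626/(0.08206×0.04055) = 3.626/0.0033275 = 1090 K

T_B ≈ 1090 K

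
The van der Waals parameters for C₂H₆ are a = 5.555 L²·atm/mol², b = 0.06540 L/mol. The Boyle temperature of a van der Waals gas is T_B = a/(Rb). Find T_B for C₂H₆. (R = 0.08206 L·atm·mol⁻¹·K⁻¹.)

For a van der Waals gas the second virial coefficient B₂ = b − a/(RT) vanishes at T_B = a/(Rb).
T_B = 5.555/(0.08206×0.06540) = 5.555/0.0053667 = 1035 K

T_B ≈ 1035 K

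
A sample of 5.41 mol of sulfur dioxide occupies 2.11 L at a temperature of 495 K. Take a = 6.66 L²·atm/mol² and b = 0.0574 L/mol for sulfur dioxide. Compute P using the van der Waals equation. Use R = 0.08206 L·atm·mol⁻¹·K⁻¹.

P ≈ 78.34 atm

P = nRT/(V − nb) − a n²/V²
nRT/(V − nb) = (5.41)(0.08206)(495)/(2.11 − 5.41×0.0574) = 219.75/1.7995 = 122.12 atm
a n²/V² = (6.66)(5.41)²/(2.11)² = 43.783 atm
P = 122.12 − 43.783 = 78.34 atm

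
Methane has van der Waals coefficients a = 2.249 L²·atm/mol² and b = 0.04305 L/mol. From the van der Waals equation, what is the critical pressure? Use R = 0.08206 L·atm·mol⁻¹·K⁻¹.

For a van der Waals gas, P_c = a/(27b²).
P_c = 2.249/(27×(0.04305)²) = 2.249/0.050039 = 44.94 atm

P_c ≈ 44.94 atm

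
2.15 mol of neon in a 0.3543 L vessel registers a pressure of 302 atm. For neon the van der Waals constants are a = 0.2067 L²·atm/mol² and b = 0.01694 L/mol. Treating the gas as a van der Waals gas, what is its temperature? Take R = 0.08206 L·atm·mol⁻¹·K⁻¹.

T ≈ 557.8 K

T = (P + a n²/V²)(V − nb)/(nR)
P + a n²/V² = 302 + (0.2067)(2.15)²/(0.3543)² = 309.61 atm
V − nb = 0.3543 − (2.15)(0.01694) = 0.31788 L
T = (309.61)(0.31788)/((2.15)(0.08206)) = 557.8 K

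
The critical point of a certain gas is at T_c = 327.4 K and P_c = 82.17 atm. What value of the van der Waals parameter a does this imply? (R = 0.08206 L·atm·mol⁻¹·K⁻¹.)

a ≈ 3.706 L²·atm/mol²

From T_c = 8a/(27Rb) and P_c = a/(27b²): a = 27 R² T_c²/(64 P_c).
a = 27×(0.08206)²×(327.4)²/(64×82.17) = 19489/5258.9 = 3.706 L²·atm/mol²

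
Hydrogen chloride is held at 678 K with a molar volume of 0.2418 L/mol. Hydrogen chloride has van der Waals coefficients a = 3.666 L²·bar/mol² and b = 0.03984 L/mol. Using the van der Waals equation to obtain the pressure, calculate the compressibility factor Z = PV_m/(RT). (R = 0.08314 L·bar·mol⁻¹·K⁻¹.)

Z ≈ 0.9283

P = RT/(V_m − b) − a/V_m² = (0.08314)(678)/(0.2418 − 0.03984) − 3.666/(0.2418)²
  = 56.369/0.20196 − 62.702 = 279.11 − 62.702 = 216.41 bar
Z = PV_m/(RT) = (216.41)(0.2418)/((0.08314)(678)) = 52.328/56.369 = 0.9283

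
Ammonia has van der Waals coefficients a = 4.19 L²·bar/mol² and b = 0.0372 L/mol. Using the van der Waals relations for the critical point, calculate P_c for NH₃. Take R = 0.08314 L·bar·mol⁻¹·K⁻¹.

For a van der Waals gas, P_c = a/(27b²).
P_c = 4.19/(27×(0.0372)²) = 4.19/0.037364 = 112.1 bar

P_c ≈ 112.1 bar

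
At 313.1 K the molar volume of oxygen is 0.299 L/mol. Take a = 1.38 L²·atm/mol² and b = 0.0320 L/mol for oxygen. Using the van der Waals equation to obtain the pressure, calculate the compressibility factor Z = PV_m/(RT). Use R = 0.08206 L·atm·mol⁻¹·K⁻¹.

P = RT/(V_m − b) − a/V_m² = (0.08206)(313.1)/(0.299 − 0.0320) − 1.38/(0.299)²
  = 25.693/0.26700 − 15.436 = 96.228 − 15.436 = 80.792 atm
Z = PV_m/(RT) = (80.792)(0.299)/((0.08206)(313.1)) = 24.157/25.693 = 0.9402

Z ≈ 0.9402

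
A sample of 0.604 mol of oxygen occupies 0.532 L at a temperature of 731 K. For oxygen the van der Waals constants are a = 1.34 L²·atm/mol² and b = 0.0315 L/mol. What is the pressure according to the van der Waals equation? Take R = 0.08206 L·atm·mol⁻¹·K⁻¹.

P ≈ 68.90 atm

P = nRT/(V − nb) − a n²/V²
nRT/(V − nb) = (0.604)(0.08206)(731)/(0.532 − 0.604×0.0315) = 36.231/0.51297 = 70.630 atm
a n²/V² = (1.34)(0.604)²/(0.532)² = 1.7273 atm
P = 70.630 − 1.7273 = 68.90 atm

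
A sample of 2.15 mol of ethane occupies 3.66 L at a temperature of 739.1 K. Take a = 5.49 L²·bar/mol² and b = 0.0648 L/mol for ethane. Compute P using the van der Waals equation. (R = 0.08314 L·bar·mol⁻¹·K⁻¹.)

P ≈ 35.63 bar

P = nRT/(V − nb) − a n²/V²
nRT/(V − nb) = (2.15)(0.08314)(739.1)/(3.66 − 2.15×0.0648) = 132.11/3.5207 = 37.524 bar
a n²/V² = (5.49)(2.15)²/(3.66)² = 1.8945 bar
P = 37.524 − 1.8945 = 35.63 bar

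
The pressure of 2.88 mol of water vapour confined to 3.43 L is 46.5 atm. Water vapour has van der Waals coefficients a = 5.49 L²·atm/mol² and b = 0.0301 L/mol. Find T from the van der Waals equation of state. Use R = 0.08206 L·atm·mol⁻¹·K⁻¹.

T = (P + a n²/V²)(V − nb)/(nR)
P + a n²/V² = 46.5 + (5.49)(2.88)²/(3.43)² = 50.371 atm
V − nb = 3.43 − (2.88)(0.0301) = 3.3433 L
T = (50.371)(3.3433)/((2.88)(0.08206)) = 712.6 K

T ≈ 712.6 K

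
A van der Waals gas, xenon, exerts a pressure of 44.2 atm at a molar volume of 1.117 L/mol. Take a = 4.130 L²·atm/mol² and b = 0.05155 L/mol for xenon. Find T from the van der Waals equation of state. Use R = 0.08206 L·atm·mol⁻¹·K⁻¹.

T = (P + a/V_m²)(V_m − b)/R
P + a/V_m² = 44.2 + 4.130/(1.117)² = 47.510 atm
V_m − b = 1.117 − 0.05155 = 1.0655 L/mol
T = (47.510)(1.0655)/0.08206 = 616.9 K

T ≈ 616.9 K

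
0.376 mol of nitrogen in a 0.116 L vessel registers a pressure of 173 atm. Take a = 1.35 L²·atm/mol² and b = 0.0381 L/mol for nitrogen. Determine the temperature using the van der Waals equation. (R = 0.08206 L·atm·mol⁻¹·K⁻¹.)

T = (P + a n²/V²)(V − nb)/(nR)
P + a n²/V² = 173 + (1.35)(0.376)²/(0.116)² = 187.18 atm
V − nb = 0.116 − (0.376)(0.0381) = 0.10167 L
T = (187.18)(0.10167)/((0.376)(0.08206)) = 616.8 K

T ≈ 616.8 K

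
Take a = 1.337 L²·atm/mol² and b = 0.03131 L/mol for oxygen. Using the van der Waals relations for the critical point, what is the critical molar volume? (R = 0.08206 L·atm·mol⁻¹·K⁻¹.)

V_m,c ≈ 0.09393 L/mol

For a van der Waals gas, V_m,c = 3b.
V_m,c = 3×0.03131 = 0.09393 L/mol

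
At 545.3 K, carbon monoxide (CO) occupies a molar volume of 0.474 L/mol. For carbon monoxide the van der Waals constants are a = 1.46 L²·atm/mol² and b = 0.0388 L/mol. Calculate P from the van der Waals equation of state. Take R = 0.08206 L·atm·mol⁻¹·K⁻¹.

P = RT/(V_m − b) − a/V_m²
RT/(V_m − b) = (0.08206)(545.3)/(0.474 − 0.0388) = 44.747/0.43520 = 102.82 atm
a/V_m² = 1.46/(0.474)² = 6.4982 atm
P = 102.82 − 6.4982 = 96.32 atm

P ≈ 96.32 atm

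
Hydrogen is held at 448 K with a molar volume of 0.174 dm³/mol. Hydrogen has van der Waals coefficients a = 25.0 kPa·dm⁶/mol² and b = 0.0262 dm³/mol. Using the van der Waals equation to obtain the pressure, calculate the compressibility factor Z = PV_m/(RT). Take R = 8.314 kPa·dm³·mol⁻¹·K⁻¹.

P = RT/(V_m − b) − a/V_m² = (8.314)(448)/(0.174 − 0.0262) − 25.0/(0.174)²
  = 3724.7/0.14780 − 825.74 = 25201 − 825.74 = 24375 kPa
Z = PV_m/(RT) = (24375)(0.174)/((8.314)(448)) = 4241.3/3724.7 = 1.139

Z ≈ 1.139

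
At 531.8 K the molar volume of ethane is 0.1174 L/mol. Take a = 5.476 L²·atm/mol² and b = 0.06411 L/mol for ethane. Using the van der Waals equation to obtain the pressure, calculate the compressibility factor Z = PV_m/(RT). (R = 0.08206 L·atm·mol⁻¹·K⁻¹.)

P = RT/(V_m − b) − a/V_m² = (0.08206)(531.8)/(0.1174 − 0.06411) − 5.476/(0.1174)²
  = 43.640/0.053290 − 397.31 = 818.92 − 397.31 = 421.61 atm
Z = PV_m/(RT) = (421.61)(0.1174)/((0.08206)(531.8)) = 49.497/43.640 = 1.134

Z ≈ 1.134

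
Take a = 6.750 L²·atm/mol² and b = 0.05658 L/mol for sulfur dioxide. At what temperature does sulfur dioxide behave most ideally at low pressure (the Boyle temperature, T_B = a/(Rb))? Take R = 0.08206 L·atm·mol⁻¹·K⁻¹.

T_B ≈ 1454 K

For a van der Waals gas the second virial coefficient B₂ = b − a/(RT) vanishes at T_B = a/(Rb).
T_B = 6.750/(0.08206×0.05658) = 6.750/0.0046430 = 1454 K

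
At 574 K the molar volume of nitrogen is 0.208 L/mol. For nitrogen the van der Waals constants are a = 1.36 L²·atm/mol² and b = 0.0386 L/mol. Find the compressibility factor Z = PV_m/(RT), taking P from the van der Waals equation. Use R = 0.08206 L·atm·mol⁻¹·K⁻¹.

P = RT/(V_m − b) − a/V_m² = (0.08206)(574)/(0.208 − 0.0386) − 1.36/(0.208)²
  = 47.102/0.16940 − 31.435 = 278.05 − 31.435 = 246.62 atm
Z = PV_m/(RT) = (246.62)(0.208)/((0.08206)(574)) = 51.297/47.102 = 1.089

Z ≈ 1.089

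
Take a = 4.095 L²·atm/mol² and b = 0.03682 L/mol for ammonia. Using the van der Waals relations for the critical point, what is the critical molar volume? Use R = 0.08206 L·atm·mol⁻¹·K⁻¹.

For a van der Waals gas, V_m,c = 3b.
V_m,c = 3×0.03682 = 0.1105 L/mol

V_m,c ≈ 0.1105 L/mol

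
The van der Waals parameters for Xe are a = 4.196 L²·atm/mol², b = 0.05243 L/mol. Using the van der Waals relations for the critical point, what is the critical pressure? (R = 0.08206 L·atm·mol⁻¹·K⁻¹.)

P_c ≈ 56.53 atm

For a van der Waals gas, P_c = a/(27b²).
P_c = 4.196/(27×(0.05243)²) = 4.196/0.074220 = 56.53 atm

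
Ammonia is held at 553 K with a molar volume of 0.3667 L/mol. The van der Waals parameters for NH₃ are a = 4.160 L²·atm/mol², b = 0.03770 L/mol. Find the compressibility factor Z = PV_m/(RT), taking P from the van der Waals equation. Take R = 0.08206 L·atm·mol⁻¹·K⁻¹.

Z ≈ 0.8646

P = RT/(V_m − b) − a/V_m² = (0.08206)(553)/(0.3667 − 0.03770) − 4.160/(0.3667)²
  = 45.379/0.32900 − 30.937 = 137.93 − 30.937 = 106.99 atm
Z = PV_m/(RT) = (106.99)(0.3667)/((0.08206)(553)) = 39.233/45.379 = 0.8646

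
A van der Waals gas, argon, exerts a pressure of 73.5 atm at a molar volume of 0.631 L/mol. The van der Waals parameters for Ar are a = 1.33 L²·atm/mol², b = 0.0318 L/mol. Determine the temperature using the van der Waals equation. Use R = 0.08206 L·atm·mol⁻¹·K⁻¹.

T ≈ 561.1 K

T = (P + a/V_m²)(V_m − b)/R
P + a/V_m² = 73.5 + 1.33/(0.631)² = 76.840 atm
V_m − b = 0.631 − 0.0318 = 0.59920 L/mol
T = (76.840)(0.59920)/0.08206 = 561.1 K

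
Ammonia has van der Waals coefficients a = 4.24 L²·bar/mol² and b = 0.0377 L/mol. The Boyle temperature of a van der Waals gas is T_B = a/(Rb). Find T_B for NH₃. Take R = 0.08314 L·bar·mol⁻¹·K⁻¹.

For a van der Waals gas the second virial coefficient B₂ = b − a/(RT) vanishes at T_B = a/(Rb).
T_B = 4.24/(0.08314×0.0377) = 4.24/0.0031344 = 1353 K

T_B ≈ 1353 K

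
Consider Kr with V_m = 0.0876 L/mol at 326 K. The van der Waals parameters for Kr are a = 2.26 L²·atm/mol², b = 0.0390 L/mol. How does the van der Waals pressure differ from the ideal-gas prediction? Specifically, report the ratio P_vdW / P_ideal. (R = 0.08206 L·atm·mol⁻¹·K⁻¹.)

Ideal: P_ideal = RT/V_m = (0.08206)(326)/0.0876 = 305.383 atm
vdW: P = RT/(V_m − b) − a/V_m² = 26.7516/0.0486000 − 2.26/0.00767376 = 550.444 − 294.510 = 255.934 atm
Ratio = 255.934/305.383 = 0.8381

P_vdW / P_ideal ≈ 0.8381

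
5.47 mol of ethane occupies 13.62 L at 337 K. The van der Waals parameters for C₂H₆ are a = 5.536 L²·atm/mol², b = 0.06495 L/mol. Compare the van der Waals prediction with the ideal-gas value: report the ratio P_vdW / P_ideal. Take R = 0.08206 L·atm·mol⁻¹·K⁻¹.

P_vdW / P_ideal ≈ 0.9464

Ideal: P_ideal = nRT/V = (5.47)(0.08206)(337)/13.62 = 11.1064 atm
vdW: P = nRT/(V − nb) − a n²/V² = 151.269/13.2647 − 165.642/185.504 = 11.4039 − 0.892930 = 10.5110 atm
Ratio = 10.5110/11.1064 = 0.9464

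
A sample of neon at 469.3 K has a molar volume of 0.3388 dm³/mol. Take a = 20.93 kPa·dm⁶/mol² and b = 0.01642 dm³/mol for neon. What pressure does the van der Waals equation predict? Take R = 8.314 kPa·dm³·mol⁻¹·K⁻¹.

P = RT/(V_m − b) − a/V_m²
RT/(V_m − b) = (8.314)(469.3)/(0.3388 − 0.01642) = 3901.8/0.32238 = 12103 kPa
a/V_m² = 20.93/(0.3388)² = 182.34 kPa
P = 12103 − 182.34 = 11921 kPa

P ≈ 11921 kPa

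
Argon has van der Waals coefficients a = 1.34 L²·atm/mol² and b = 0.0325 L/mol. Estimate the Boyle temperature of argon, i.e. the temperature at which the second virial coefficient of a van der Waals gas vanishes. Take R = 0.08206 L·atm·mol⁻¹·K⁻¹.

T_B ≈ 502.4 K

For a van der Waals gas the second virial coefficient B₂ = b − a/(RT) vanishes at T_B = a/(Rb).
T_B = 1.34/(0.08206×0.0325) = 1.34/0.0026670 = 502.4 K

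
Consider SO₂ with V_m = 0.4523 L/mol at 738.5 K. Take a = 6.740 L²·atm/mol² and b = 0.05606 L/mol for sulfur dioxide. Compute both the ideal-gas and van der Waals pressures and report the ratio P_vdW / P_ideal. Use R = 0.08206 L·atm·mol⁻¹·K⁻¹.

Ideal: P_ideal = RT/V_m = (0.08206)(738.5)/0.4523 = 133.985 atm
vdW: P = RT/(V_m − b) − a/V_m² = 60.6013/0.396240 − 6.740/0.204575 = 152.941 − 32.9464 = 119.995 atm
Ratio = 119.995/133.985 = 0.8956

P_vdW / P_ideal ≈ 0.8956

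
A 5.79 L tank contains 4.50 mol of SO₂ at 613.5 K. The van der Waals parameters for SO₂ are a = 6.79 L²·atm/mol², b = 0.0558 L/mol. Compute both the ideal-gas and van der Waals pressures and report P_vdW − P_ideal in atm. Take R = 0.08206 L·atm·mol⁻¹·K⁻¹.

ΔP ≈ -2.328 atm

Ideal: P_ideal = nRT/V = (4.50)(0.08206)(613.5)/5.79 = 39.1273 atm
vdW: P = nRT/(V − nb) − a n²/V² = 226.547/5.53890 − 137.498/33.5241 = 40.9011 − 4.10147 = 36.7996 atm
ΔP = 36.7996 − 39.1273 = -2.328 atm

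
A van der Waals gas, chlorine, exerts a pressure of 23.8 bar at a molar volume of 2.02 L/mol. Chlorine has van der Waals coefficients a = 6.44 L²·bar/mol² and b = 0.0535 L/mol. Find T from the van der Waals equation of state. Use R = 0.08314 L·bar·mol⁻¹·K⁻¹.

T = (P + a/V_m²)(V_m − b)/R
P + a/V_m² = 23.8 + 6.44/(2.02)² = 25.378 bar
V_m − b = 2.02 − 0.0535 = 1.9665 L/mol
T = (25.378)(1.9665)/0.08314 = 600.3 K

T ≈ 600.3 K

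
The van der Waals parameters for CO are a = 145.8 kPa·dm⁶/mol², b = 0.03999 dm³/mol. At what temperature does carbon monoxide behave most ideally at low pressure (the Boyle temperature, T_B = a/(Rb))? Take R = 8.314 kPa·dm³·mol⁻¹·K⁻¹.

For a van der Waals gas the second virial coefficient B₂ = b − a/(RT) vanishes at T_B = a/(Rb).
T_B = 145.8/(8.314×0.03999) = 145.8/0.33248 = 438.5 K

T_B ≈ 438.5 K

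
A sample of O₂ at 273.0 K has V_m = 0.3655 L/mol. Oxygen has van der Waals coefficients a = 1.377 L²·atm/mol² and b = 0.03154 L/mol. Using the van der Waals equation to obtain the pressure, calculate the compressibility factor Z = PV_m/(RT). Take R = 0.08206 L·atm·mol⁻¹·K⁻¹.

P = RT/(V_m − b) − a/V_m² = (0.08206)(273.0)/(0.3655 − 0.03154) − 1.377/(0.3655)²
  = 22.402/0.33396 − 10.308 = 67.080 − 10.308 = 56.772 atm
Z = PV_m/(RT) = (56.772)(0.3655)/((0.08206)(273.0)) = 20.750/22.402 = 0.9263

Z ≈ 0.9263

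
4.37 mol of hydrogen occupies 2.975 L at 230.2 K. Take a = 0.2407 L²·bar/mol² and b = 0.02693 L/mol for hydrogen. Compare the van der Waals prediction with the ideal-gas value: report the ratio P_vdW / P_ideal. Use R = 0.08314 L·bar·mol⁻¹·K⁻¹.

Ideal: P_ideal = nRT/V = (4.37)(0.08314)(230.2)/2.975 = 28.1132 bar
vdW: P = nRT/(V − nb) − a n²/V² = 83.6367/2.85732 − 4.59662/8.85063 = 29.2710 − 0.519355 = 28.7516 bar
Ratio = 28.7516/28.1132 = 1.023

P_vdW / P_ideal ≈ 1.023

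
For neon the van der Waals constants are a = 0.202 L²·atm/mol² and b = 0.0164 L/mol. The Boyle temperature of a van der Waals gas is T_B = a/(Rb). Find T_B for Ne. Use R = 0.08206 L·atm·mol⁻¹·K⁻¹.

For a van der Waals gas the second virial coefficient B₂ = b − a/(RT) vanishes at T_B = a/(Rb).
T_B = 0.202/(0.08206×0.0164) = 0.202/0.0013458 = 150.1 K

T_B ≈ 150.1 K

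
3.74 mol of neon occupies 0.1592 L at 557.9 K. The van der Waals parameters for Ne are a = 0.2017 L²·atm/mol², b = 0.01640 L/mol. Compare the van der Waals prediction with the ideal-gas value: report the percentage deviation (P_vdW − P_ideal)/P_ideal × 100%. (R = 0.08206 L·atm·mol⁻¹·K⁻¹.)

Ideal: P_ideal = nRT/V = (3.74)(0.08206)(557.9)/0.1592 = 1075.51 atm
vdW: P = nRT/(V − nb) − a n²/V² = 171.222/0.0978640 − 2.82130/0.0253446 = 1749.59 − 111.318 = 1638.27 atm
% deviation = (1638.27 − 1075.51)/1075.51 × 100% = 52.32%

52.32 %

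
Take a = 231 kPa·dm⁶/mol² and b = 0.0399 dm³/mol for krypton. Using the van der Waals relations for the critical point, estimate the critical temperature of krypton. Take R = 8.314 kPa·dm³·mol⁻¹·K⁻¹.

T_c ≈ 206.3 K

For a van der Waals gas, T_c = 8a/(27Rb).
T_c = 8×231/(27×8.314×0.0399) = 1848.0/8.9567 = 206.3 K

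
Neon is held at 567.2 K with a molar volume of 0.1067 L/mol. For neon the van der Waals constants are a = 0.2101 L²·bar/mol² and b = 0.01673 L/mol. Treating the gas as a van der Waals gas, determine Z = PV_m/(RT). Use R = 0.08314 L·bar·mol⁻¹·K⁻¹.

P = RT/(V_m − b) − a/V_m² = (0.08314)(567.2)/(0.1067 − 0.01673) − 0.2101/(0.1067)²
  = 47.157/0.089970 − 18.454 = 524.14 − 18.454 = 505.69 bar
Z = PV_m/(RT) = (505.69)(0.1067)/((0.08314)(567.2)) = 53.957/47.157 = 1.144

Z ≈ 1.144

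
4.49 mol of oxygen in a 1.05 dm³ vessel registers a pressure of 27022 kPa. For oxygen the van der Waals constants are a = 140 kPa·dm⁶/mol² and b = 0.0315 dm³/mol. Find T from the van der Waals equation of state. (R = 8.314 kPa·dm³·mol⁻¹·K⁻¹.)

T = (P + a n²/V²)(V − nb)/(nR)
P + a n²/V² = 27022 + (140)(4.49)²/(1.05)² = 29582 kPa
V − nb = 1.05 − (4.49)(0.0315) = 0.90857 dm³
T = (29582)(0.90857)/((4.49)(8.314)) = 720.0 K

T ≈ 720.0 K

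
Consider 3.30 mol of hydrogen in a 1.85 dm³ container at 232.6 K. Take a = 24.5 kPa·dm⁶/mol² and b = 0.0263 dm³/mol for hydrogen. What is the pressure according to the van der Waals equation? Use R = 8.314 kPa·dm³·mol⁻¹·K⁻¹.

P ≈ 3541 kPa

P = nRT/(V − nb) − a n²/V²
nRT/(V − nb) = (3.30)(8.314)(232.6)/(1.85 − 3.30×0.0263) = 6381.7/1.7632 = 3619.4 kPa
a n²/V² = (24.5)(3.30)²/(1.85)² = 77.956 kPa
P = 3619.4 − 77.956 = 3541 kPa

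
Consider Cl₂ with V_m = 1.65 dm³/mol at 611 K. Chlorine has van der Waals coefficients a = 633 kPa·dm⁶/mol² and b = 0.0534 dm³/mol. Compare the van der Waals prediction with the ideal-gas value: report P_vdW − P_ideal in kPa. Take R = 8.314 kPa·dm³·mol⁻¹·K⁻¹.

Ideal: P_ideal = RT/V_m = (8.314)(611)/1.65 = 3078.70 kPa
vdW: P = RT/(V_m − b) − a/V_m² = 5079.85/1.59660 − 633/2.72250 = 3181.67 − 232.507 = 2949.16 kPa
ΔP = 2949.16 − 3078.70 = -129.5 kPa

ΔP ≈ -129.5 kPa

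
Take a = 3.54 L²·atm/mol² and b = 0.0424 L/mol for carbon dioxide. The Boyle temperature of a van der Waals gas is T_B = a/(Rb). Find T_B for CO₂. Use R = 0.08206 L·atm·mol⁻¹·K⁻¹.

T_B ≈ 1017 K

For a van der Waals gas the second virial coefficient B₂ = b − a/(RT) vanishes at T_B = a/(Rb).
T_B = 3.54/(0.08206×0.0424) = 3.54/0.0034793 = 1017 K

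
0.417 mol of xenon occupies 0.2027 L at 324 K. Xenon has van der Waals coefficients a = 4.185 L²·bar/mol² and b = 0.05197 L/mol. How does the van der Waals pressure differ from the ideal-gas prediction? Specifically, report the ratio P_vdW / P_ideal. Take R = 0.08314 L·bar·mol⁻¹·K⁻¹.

Ideal: P_ideal = nRT/V = (0.417)(0.08314)(324)/0.2027 = 55.4163 bar
vdW: P = nRT/(V − nb) − a n²/V² = 11.2329/0.181029 − 0.727725/0.0410873 = 62.0503 − 17.7117 = 44.3386 bar
Ratio = 44.3386/55.4163 = 0.8001

P_vdW / P_ideal ≈ 0.8001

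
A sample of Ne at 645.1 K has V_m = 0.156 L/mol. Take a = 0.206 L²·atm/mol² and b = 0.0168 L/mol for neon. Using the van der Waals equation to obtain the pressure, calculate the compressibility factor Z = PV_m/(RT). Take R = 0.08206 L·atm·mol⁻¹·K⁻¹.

P = RT/(V_m − b) − a/V_m² = (0.08206)(645.1)/(0.156 − 0.0168) − 0.206/(0.156)²
  = 52.937/0.13920 − 8.4648 = 380.29 − 8.4648 = 371.83 atm
Z = PV_m/(RT) = (371.83)(0.156)/((0.08206)(645.1)) = 58.005/52.937 = 1.096

Z ≈ 1.096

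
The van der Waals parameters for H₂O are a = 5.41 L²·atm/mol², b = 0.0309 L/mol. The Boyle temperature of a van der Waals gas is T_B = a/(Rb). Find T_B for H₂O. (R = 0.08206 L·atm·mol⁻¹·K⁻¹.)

T_B ≈ 2134 K

For a van der Waals gas the second virial coefficient B₂ = b − a/(RT) vanishes at T_B = a/(Rb).
T_B = 5.41/(0.08206×0.0309) = 5.41/0.0025357 = 2134 K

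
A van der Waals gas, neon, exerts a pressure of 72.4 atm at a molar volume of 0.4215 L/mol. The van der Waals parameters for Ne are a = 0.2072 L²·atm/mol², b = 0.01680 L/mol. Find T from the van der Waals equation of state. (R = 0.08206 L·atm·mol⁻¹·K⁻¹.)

T = (P + a/V_m²)(V_m − b)/R
P + a/V_m² = 72.4 + 0.2072/(0.4215)² = 73.566 atm
V_m − b = 0.4215 − 0.01680 = 0.40470 L/mol
T = (73.566)(0.40470)/0.08206 = 362.8 K

T ≈ 362.8 K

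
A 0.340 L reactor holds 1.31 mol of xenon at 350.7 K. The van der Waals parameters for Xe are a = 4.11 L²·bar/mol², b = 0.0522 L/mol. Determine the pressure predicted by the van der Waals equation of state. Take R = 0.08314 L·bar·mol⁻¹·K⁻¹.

P = nRT/(V − nb) − a n²/V²
nRT/(V − nb) = (1.31)(0.08314)(350.7)/(0.340 − 1.31×0.0522) = 38.196/0.27162 = 140.62 bar
a n²/V² = (4.11)(1.31)²/(0.340)² = 61.014 bar
P = 140.62 − 61.014 = 79.61 bar

P ≈ 79.61 bar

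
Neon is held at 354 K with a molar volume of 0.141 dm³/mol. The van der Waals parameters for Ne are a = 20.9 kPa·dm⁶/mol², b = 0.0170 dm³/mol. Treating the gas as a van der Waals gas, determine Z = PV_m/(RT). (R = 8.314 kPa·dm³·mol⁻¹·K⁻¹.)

Z ≈ 1.087

P = RT/(V_m − b) − a/V_m² = (8.314)(354)/(0.141 − 0.0170) − 20.9/(0.141)²
  = 2943.2/0.12400 − 1051.3 = 23735 − 1051.3 = 22684 kPa
Z = PV_m/(RT) = (22684)(0.141)/((8.314)(354)) = 3198.4/2943.2 = 1.087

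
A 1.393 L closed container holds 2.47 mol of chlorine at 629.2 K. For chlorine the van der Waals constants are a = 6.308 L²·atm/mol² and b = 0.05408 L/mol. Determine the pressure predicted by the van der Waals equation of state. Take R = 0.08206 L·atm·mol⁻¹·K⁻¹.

P = nRT/(V − nb) − a n²/V²
nRT/(V − nb) = (2.47)(0.08206)(629.2)/(1.393 − 2.47×0.05408) = 127.53/1.2594 = 101.26 atm
a n²/V² = (6.308)(2.47)²/(1.393)² = 19.833 atm
P = 101.26 − 19.833 = 81.43 atm

P ≈ 81.43 atm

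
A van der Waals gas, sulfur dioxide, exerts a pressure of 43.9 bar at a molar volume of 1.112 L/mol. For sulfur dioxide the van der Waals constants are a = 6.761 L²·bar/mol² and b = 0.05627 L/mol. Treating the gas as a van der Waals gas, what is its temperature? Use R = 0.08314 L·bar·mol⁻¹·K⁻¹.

T ≈ 626.9 K

T = (P + a/V_m²)(V_m − b)/R
P + a/V_m² = 43.9 + 6.761/(1.112)² = 49.368 bar
V_m − b = 1.112 − 0.05627 = 1.0557 L/mol
T = (49.368)(1.0557)/0.08314 = 626.9 K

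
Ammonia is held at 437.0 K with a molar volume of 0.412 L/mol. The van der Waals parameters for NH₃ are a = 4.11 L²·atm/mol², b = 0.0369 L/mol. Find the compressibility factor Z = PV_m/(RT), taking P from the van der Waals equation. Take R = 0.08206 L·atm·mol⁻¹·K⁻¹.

Z ≈ 0.8202

P = RT/(V_m − b) − a/V_m² = (0.08206)(437.0)/(0.412 − 0.0369) − 4.11/(0.412)²
  = 35.860/0.37510 − 24.213 = 95.601 − 24.213 = 71.388 atm
Z = PV_m/(RT) = (71.388)(0.412)/((0.08206)(437.0)) = 29.412/35.860 = 0.8202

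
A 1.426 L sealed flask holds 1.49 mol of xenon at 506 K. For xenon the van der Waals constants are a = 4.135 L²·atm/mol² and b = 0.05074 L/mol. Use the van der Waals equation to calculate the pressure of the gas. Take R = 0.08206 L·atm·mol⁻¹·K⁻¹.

P = nRT/(V − nb) − a n²/V²
nRT/(V − nb) = (1.49)(0.08206)(506)/(1.426 − 1.49×0.05074) = 61.868/1.3504 = 45.815 atm
a n²/V² = (4.135)(1.49)²/(1.426)² = 4.5145 atm
P = 45.815 − 4.5145 = 41.30 atm

P ≈ 41.30 atm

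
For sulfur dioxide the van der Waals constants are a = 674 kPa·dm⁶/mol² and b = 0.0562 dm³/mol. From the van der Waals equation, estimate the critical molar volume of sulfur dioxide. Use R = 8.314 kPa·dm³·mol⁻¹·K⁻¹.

V_m,c ≈ 0.1686 dm³/mol

For a van der Waals gas, V_m,c = 3b.
V_m,c = 3×0.0562 = 0.1686 dm³/mol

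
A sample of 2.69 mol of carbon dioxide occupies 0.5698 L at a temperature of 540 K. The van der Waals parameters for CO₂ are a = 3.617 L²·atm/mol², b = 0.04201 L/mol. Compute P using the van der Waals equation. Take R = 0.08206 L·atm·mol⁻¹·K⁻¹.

P ≈ 180.3 atm

P = nRT/(V − nb) − a n²/V²
nRT/(V − nb) = (2.69)(0.08206)(540)/(0.5698 − 2.69×0.04201) = 119.20/0.45679 = 260.95 atm
a n²/V² = (3.617)(2.69)²/(0.5698)² = 80.614 atm
P = 260.95 − 80.614 = 180.3 atm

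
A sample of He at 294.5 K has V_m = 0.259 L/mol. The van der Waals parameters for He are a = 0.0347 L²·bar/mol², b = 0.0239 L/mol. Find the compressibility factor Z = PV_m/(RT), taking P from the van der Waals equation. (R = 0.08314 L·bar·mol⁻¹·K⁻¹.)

Z ≈ 1.096

P = RT/(V_m − b) − a/V_m² = (0.08314)(294.5)/(0.259 − 0.0239) − 0.0347/(0.259)²
  = 24.485/0.23510 − 0.51729 = 104.15 − 0.51729 = 103.63 bar
Z = PV_m/(RT) = (103.63)(0.259)/((0.08314)(294.5)) = 26.840/24.485 = 1.096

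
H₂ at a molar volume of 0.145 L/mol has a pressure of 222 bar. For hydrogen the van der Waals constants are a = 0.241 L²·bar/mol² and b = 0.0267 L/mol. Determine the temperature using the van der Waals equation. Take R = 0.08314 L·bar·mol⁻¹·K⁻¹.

T ≈ 332.2 K

T = (P + a/V_m²)(V_m − b)/R
P + a/V_m² = 222 + 0.241/(0.145)² = 233.46 bar
V_m − b = 0.145 − 0.0267 = 0.11830 L/mol
T = (233.46)(0.11830)/0.08314 = 332.2 K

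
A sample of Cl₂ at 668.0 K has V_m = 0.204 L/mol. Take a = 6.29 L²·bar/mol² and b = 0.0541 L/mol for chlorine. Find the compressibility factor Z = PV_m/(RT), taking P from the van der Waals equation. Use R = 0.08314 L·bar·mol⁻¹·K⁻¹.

P = RT/(V_m − b) − a/V_m² = (0.08314)(668.0)/(0.204 − 0.0541) − 6.29/(0.204)²
  = 55.538/0.14990 − 151.14 = 370.50 − 151.14 = 219.36 bar
Z = PV_m/(RT) = (219.36)(0.204)/((0.08314)(668.0)) = 44.749/55.538 = 0.8057

Z ≈ 0.8057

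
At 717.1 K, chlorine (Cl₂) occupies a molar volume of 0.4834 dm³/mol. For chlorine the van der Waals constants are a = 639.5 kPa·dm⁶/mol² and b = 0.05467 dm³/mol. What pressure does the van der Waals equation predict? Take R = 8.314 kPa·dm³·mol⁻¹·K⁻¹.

P ≈ 11169 kPa

P = RT/(V_m − b) − a/V_m²
RT/(V_m − b) = (8.314)(717.1)/(0.4834 − 0.05467) = 5962.0/0.42873 = 13906 kPa
a/V_m² = 639.5/(0.4834)² = 2736.7 kPa
P = 13906 − 2736.7 = 11169 kPa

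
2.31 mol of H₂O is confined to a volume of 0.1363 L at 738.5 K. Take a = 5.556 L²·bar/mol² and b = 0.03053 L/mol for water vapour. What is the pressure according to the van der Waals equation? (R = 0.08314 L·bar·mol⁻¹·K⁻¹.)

P = nRT/(V − nb) − a n²/V²
nRT/(V − nb) = (2.31)(0.08314)(738.5)/(0.1363 − 2.31×0.03053) = 141.83/0.065776 = 2156.3 bar
a n²/V² = (5.556)(2.31)²/(0.1363)² = 1595.9 bar
P = 2156.3 − 1595.9 = 560.4 bar

P ≈ 560.4 bar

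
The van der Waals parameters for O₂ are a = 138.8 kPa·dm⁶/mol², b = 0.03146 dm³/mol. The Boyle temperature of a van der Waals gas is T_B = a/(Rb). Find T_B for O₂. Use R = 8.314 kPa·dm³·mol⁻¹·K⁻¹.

For a van der Waals gas the second virial coefficient B₂ = b − a/(RT) vanishes at T_B = a/(Rb).
T_B = 138.8/(8.314×0.03146) = 138.8/0.26156 = 530.7 K

T_B ≈ 530.7 K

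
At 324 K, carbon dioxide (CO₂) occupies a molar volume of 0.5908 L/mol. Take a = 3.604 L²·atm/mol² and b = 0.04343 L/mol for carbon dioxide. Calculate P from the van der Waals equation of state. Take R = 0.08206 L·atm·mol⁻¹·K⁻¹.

P = RT/(V_m − b) − a/V_m²
RT/(V_m − b) = (0.08206)(324)/(0.5908 − 0.04343) = 26.587/0.54737 = 48.572 atm
a/V_m² = 3.604/(0.5908)² = 10.325 atm
P = 48.572 − 10.325 = 38.25 atm

P ≈ 38.25 atm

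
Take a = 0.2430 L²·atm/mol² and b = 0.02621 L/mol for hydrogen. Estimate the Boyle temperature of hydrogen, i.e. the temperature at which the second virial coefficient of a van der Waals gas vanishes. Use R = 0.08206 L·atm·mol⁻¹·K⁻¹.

T_B ≈ 113.0 K

For a van der Waals gas the second virial coefficient B₂ = b − a/(RT) vanishes at T_B = a/(Rb).
T_B = 0.2430/(0.08206×0.02621) = 0.2430/0.0021508 = 113.0 K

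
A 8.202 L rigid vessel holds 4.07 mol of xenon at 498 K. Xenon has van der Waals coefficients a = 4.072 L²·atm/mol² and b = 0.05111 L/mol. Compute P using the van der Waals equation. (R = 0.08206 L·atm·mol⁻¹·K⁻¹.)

P = nRT/(V − nb) − a n²/V²
nRT/(V − nb) = (4.07)(0.08206)(498)/(8.202 − 4.07×0.05111) = 166.32/7.9940 = 20.806 atm
a n²/V² = (4.072)(4.07)²/(8.202)² = 1.0027 atm
P = 20.806 − 1.0027 = 19.80 atm

P ≈ 19.80 atm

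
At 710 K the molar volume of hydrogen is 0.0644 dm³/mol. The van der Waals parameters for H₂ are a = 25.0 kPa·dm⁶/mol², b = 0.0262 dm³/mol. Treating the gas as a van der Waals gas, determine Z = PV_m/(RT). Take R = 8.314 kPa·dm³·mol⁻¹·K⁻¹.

Z ≈ 1.620

P = RT/(V_m − b) − a/V_m² = (8.314)(710)/(0.0644 − 0.0262) − 25.0/(0.0644)²
  = 5902.9/0.038200 − 6027.9 = 154526 − 6027.9 = 148498 kPa
Z = PV_m/(RT) = (148498)(0.0644)/((8.314)(710)) = 9563.3/5902.9 = 1.620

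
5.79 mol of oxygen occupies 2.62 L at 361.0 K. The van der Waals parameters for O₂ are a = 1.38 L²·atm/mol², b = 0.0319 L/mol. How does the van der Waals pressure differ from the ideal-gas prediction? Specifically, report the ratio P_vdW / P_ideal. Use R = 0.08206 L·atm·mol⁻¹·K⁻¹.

Ideal: P_ideal = nRT/V = (5.79)(0.08206)(361.0)/2.62 = 65.4660 atm
vdW: P = nRT/(V − nb) − a n²/V² = 171.521/2.43530 − 46.2633/6.86440 = 70.4312 − 6.73960 = 63.6916 atm
Ratio = 63.6916/65.4660 = 0.9729

P_vdW / P_ideal ≈ 0.9729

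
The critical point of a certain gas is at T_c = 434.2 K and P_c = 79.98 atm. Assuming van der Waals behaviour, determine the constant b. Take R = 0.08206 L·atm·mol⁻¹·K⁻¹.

b ≈ 0.05569 L/mol

From T_c = 8a/(27Rb) and P_c = a/(27b²): b = R T_c/(8 P_c).
b = (0.08206)(434.2)/(8×79.98) = 35.630/639.84 = 0.05569 L/mol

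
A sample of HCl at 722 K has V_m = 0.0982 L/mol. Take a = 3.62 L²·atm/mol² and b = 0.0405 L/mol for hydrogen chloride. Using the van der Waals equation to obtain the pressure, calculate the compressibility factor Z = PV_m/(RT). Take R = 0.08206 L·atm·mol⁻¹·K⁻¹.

P = RT/(V_m − b) − a/V_m² = (0.08206)(722)/(0.0982 − 0.0405) − 3.62/(0.0982)²
  = 59.247/0.057700 − 375.39 = 1026.8 − 375.39 = 651.4 atm
Z = PV_m/(RT) = (651.4)(0.0982)/((0.08206)(722)) = 63.967/59.247 = 1.080

Z ≈ 1.080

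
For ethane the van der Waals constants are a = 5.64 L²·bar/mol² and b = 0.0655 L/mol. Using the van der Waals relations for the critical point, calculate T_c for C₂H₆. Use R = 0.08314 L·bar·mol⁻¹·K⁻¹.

T_c ≈ 306.9 K

For a van der Waals gas, T_c = 8a/(27Rb).
T_c = 8×5.64/(27×0.08314×0.0655) = 45.120/0.14703 = 306.9 K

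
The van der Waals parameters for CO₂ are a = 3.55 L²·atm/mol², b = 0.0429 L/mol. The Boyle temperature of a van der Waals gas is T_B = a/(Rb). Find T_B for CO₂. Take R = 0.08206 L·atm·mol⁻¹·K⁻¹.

For a van der Waals gas the second virial coefficient B₂ = b − a/(RT) vanishes at T_B = a/(Rb).
T_B = 3.55/(0.08206×0.0429) = 3.55/0.0035204 = 1008 K

T_B ≈ 1008 K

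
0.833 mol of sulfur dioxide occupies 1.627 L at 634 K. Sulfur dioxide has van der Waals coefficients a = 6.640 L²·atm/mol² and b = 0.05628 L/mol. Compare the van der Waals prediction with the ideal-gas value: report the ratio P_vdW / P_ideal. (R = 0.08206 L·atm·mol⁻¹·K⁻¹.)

P_vdW / P_ideal ≈ 0.9643

Ideal: P_ideal = nRT/V = (0.833)(0.08206)(634)/1.627 = 26.6366 atm
vdW: P = nRT/(V − nb) − a n²/V² = 43.3377/1.58012 − 4.60742/2.64713 = 27.4268 − 1.74053 = 25.6863 atm
Ratio = 25.6863/26.6366 = 0.9643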